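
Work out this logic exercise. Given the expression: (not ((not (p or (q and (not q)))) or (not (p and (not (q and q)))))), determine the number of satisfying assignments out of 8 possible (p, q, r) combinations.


Check all 8 assignments:
p=0, q=0, r=0: 0
p=0, q=0, r=1: 0
p=0, q=1, r=0: 0
p=0, q=1, r=1: 0
p=1, q=0, r=0: 1
p=1, q=0, r=1: 1
p=1, q=1, r=0: 0
p=1, q=1, r=1: 0
Count of True = 2

2


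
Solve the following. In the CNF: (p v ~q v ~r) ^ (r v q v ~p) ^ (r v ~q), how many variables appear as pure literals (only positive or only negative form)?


Check each variable for pure literal status:
p: mixed (not pure)
q: mixed (not pure)
r: mixed (not pure)
Pure literal count = 0

0


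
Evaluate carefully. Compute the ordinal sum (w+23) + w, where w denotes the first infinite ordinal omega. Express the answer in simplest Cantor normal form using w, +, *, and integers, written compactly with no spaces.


Compute (w+23) + w.
Ordinal + is associative but NOT commutative; for finite n>0, n + w = w but w + n stays w+n.
(w+23) + w = w + (23+w) = w + w = w*2 (the finite tail 23 is absorbed by the right w).
Result = w*2

w*2


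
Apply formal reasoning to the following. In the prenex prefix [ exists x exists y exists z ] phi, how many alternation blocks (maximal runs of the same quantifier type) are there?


Quantifier-type sequence: E E E  (A=forall, E=exists)
Group into maximal same-type runs:
  Ex3
Number of blocks = 1

1


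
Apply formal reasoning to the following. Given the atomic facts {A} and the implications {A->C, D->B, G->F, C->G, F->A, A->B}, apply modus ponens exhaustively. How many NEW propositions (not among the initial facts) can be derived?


Initial facts: {A}
Apply modus ponens to closure:
  A and A->C  =>  C
  C and C->G  =>  G
  A and A->B  =>  B
  G and G->F  =>  F
Final known: {A, B, C, F, G}
New propositions: {B, C, F, G}
Count = 4

4


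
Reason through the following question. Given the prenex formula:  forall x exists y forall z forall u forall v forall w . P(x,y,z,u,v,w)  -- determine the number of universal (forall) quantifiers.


Quantifier prefix: forall x exists y forall z forall u forall v forall w
Mark each quantifier type:
  U E U U U U
Universal count = 5, Existential count = 1
Asked for universal (forall) quantifiers: 5

5


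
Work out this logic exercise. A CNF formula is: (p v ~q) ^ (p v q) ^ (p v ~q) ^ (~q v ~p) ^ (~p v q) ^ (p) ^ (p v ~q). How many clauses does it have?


A CNF formula is a conjunction of clauses.
Clauses are separated by ^.
Counting the conjuncts: 7 clauses.

7


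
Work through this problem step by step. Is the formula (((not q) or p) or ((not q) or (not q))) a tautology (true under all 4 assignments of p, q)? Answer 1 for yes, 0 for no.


Check all 4 assignments:
p=0, q=0: 1
p=0, q=1: 0
p=1, q=0: 1
p=1, q=1: 1
Satisfying count = 3/4.
Tautology iff count = 4: no.

0


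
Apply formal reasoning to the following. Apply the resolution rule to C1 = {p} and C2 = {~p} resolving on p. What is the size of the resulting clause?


Remove p from C1 and ~p from C2.
C1 remainder: {}
C2 remainder: {}
Union (resolvent): {} (empty clause)
Resolvent has 0 literal(s).

0


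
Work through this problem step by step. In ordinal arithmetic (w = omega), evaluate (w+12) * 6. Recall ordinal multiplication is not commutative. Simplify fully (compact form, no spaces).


Compute (w+12) * 6.
Ordinal * is associative and left-distributive over +, but NOT commutative; for finite n>1, n*w = w but w*n stays w*n.
(w+12) * 6 = (w+12) repeated 6 times. Each intermediate +12 is absorbed by the following w; only the last survives: w*6+12.
Result = w*6+12

w*6+12


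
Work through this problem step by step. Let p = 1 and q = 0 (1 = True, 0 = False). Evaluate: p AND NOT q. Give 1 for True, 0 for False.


p = 1, q = 0
Operation: p AND NOT q
Evaluate: 1 AND NOT 0 = 1

1


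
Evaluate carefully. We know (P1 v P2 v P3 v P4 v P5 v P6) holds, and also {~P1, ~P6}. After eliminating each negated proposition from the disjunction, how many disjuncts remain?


Original disjuncts (6): P1, P2, P3, P4, P5, P6
Negated (eliminate): ~P1, ~P6
Remaining disjuncts: P2, P3, P4, P5
Count = 6 - 2 = 4

4


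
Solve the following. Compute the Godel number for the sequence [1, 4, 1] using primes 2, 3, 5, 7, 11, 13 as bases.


Encode each element as an exponent of the corresponding prime:
  2^1 = 2
  3^4 = 81
  5^1 = 5
Product = 2 * 81 * 5 = 810

810


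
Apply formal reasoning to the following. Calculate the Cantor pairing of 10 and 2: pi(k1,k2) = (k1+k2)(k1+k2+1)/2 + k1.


k1 + k2 = 12
(k1+k2)(k1+k2+1)/2 = 12 * 13 / 2 = 78
pi = 78 + 10 = 88

88


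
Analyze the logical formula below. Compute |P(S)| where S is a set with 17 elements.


The power set of a set with n elements has 2^n elements.
|P(S)| = 2^17 = 131072

131072


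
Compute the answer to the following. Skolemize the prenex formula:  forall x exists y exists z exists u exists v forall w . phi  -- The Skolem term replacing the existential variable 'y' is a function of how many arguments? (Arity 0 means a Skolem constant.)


Quantifier prefix: forall x exists y exists z exists u exists v forall w
'y' is existentially quantified at position 2.
Universal variables preceding it: x
Skolem function arity = 1

1


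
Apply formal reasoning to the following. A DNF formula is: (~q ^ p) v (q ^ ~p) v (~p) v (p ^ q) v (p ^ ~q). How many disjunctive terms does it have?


A DNF formula is a disjunction of terms (conjunctions).
Terms are separated by v.
Counting the disjuncts: 5 terms.

5


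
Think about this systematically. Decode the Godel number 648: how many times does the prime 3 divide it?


Factorize 648 by dividing by 3 repeatedly.
Division steps: 3 divides 648 exactly 4 time(s).
Exponent of 3 = 4

4


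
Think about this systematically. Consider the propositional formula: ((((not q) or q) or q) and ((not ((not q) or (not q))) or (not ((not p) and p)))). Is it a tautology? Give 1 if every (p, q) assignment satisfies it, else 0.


Check all 4 assignments:
p=0, q=0: 1
p=0, q=1: 1
p=1, q=0: 1
p=1, q=1: 1
Satisfying count = 4/4.
Tautology iff count = 4: yes.

1


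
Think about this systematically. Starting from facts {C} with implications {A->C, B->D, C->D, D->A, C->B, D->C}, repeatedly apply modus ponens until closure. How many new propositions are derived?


Initial facts: {C}
Apply modus ponens to closure:
  C and C->D  =>  D
  D and D->A  =>  A
  C and C->B  =>  B
Final known: {A, B, C, D}
New propositions: {A, B, D}
Count = 3

3


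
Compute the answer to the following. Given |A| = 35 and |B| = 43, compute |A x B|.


The Cartesian product A x B contains all ordered pairs (a, b).
|A x B| = |A| * |B| = 35 * 43 = 1505

1505


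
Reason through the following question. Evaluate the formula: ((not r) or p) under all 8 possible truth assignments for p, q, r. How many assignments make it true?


Check all 8 assignments:
p=0, q=0, r=0: 1
p=0, q=0, r=1: 0
p=0, q=1, r=0: 1
p=0, q=1, r=1: 0
p=1, q=0, r=0: 1
p=1, q=0, r=1: 1
p=1, q=1, r=0: 1
p=1, q=1, r=1: 1
Count of True = 6

6


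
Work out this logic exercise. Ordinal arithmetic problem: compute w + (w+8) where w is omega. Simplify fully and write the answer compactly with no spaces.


Compute w + (w+8).
Ordinal + is associative but NOT commutative; for finite n>0, n + w = w but w + n stays w+n.
w + (w+8) = (w+w) + 8 = w*2+8.
Result = w*2+8

w*2+8


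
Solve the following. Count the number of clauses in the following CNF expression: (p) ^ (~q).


A CNF formula is a conjunction of clauses.
Clauses are separated by ^.
Counting the conjuncts: 2 clauses.

2


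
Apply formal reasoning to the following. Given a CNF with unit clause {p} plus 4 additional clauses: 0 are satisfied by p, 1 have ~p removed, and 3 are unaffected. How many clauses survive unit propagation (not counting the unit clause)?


Satisfied (removed): 0
Shortened (remain): 1
Unchanged (remain): 3
Remaining = 1 + 3 = 4

4


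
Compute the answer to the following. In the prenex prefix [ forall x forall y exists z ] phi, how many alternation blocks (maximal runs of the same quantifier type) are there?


Quantifier-type sequence: A A E  (A=forall, E=exists)
Group into maximal same-type runs:
  Ax2 | Ex1
Number of blocks = 2

2


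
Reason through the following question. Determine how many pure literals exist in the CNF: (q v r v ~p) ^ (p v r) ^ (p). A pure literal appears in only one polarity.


Check each variable for pure literal status:
p: mixed (not pure)
q: pure positive
r: pure positive
Pure literal count = 2

2


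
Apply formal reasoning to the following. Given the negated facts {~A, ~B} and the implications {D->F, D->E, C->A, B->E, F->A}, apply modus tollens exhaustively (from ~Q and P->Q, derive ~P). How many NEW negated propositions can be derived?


Initial negated facts: {~A, ~B}
Apply modus tollens to closure:
  ~A and C->A  =>  ~C
  ~A and F->A  =>  ~F
  ~F and D->F  =>  ~D
Final negated: {~A, ~B, ~C, ~D, ~F}
New negations: {~C, ~D, ~F}
Count = 3

3


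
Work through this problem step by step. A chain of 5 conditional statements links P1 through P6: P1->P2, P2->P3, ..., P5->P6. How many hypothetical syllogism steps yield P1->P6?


With 5 implications in a chain connecting 6 propositions:
P1->P2, P2->P3, ..., P5->P6
Steps needed = (number of implications) - 1 = 5 - 1 = 4

4


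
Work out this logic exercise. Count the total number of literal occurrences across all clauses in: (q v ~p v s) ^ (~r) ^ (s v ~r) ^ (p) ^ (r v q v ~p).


Counting literals in each clause:
Clause 1: 3 literal(s)
Clause 2: 1 literal(s)
Clause 3: 2 literal(s)
Clause 4: 1 literal(s)
Clause 5: 3 literal(s)
Total = 10

10


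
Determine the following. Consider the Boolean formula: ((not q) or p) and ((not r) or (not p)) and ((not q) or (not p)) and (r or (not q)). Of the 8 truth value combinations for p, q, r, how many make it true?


Evaluate all 8 assignments for p, q, r:
p=0, q=0, r=0: 1
p=0, q=0, r=1: 1
p=0, q=1, r=0: 0
p=0, q=1, r=1: 0
p=1, q=0, r=0: 1
p=1, q=0, r=1: 0
p=1, q=1, r=0: 0
p=1, q=1, r=1: 0
Satisfying count = 3

3


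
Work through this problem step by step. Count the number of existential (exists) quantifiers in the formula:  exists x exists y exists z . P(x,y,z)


Quantifier prefix: exists x exists y exists z
Mark each quantifier type:
  E E E
Universal count = 0, Existential count = 3
Asked for existential (exists) quantifiers: 3

3


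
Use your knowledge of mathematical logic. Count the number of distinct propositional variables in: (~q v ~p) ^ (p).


Identify each variable that appears in the formula.
Variables found: p, q
Count = 2

2


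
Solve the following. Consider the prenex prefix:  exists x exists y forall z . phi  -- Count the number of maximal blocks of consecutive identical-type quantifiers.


Quantifier-type sequence: E E A  (A=forall, E=exists)
Group into maximal same-type runs:
  Ex2 | Ax1
Number of blocks = 2

2


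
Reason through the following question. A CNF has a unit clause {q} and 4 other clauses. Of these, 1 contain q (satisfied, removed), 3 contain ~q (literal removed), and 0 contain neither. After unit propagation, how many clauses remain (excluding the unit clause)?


Satisfied (removed): 1
Shortened (remain): 3
Unchanged (remain): 0
Remaining = 3 + 0 = 3

3


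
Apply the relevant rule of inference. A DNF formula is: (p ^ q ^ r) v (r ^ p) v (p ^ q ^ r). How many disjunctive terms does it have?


A DNF formula is a disjunction of terms (conjunctions).
Terms are separated by v.
Counting the disjuncts: 3 terms.

3


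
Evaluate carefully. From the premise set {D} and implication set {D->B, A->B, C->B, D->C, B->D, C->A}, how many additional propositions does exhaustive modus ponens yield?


Initial facts: {D}
Apply modus ponens to closure:
  D and D->B  =>  B
  D and D->C  =>  C
  C and C->A  =>  A
Final known: {A, B, C, D}
New propositions: {A, B, C}
Count = 3

3


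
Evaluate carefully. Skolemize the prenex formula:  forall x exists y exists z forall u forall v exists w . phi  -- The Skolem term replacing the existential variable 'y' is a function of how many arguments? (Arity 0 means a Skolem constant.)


Quantifier prefix: forall x exists y exists z forall u forall v exists w
'y' is existentially quantified at position 2.
Universal variables preceding it: x
Skolem function arity = 1

1


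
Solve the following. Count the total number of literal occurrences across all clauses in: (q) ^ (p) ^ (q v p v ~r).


Counting literals in each clause:
Clause 1: 1 literal(s)
Clause 2: 1 literal(s)
Clause 3: 3 literal(s)
Total = 5

5


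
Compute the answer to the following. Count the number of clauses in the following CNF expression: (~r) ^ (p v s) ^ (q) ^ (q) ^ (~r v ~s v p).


A CNF formula is a conjunction of clauses.
Clauses are separated by ^.
Counting the conjuncts: 5 clauses.

5


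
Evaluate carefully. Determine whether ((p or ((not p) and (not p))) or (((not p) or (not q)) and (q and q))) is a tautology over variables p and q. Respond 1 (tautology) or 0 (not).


Check all 4 assignments:
p=0, q=0: 1
p=0, q=1: 1
p=1, q=0: 1
p=1, q=1: 1
Satisfying count = 4/4.
Tautology iff count = 4: yes.

1


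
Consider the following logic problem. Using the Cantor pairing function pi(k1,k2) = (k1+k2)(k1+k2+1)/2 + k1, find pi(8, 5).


k1 + k2 = 13
(k1+k2)(k1+k2+1)/2 = 13 * 14 / 2 = 91
pi = 91 + 8 = 99

99


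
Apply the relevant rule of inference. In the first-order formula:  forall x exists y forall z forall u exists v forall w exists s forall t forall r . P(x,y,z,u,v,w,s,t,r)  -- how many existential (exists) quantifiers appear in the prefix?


Quantifier prefix: forall x exists y forall z forall u exists v forall w exists s forall t forall r
Mark each quantifier type:
  U E U U E U E U U
Universal count = 6, Existential count = 3
Asked for existential (exists) quantifiers: 3

3


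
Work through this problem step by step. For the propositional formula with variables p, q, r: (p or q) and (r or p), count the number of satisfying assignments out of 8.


Evaluate all 8 assignments for p, q, r:
p=0, q=0, r=0: 0
p=0, q=0, r=1: 0
p=0, q=1, r=0: 0
p=0, q=1, r=1: 1
p=1, q=0, r=0: 1
p=1, q=0, r=1: 1
p=1, q=1, r=0: 1
p=1, q=1, r=1: 1
Satisfying count = 5

5


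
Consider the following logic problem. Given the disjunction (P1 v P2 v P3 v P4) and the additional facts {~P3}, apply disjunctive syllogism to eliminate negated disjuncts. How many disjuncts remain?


Original disjuncts (4): P1, P2, P3, P4
Negated (eliminate): ~P3
Remaining disjuncts: P1, P2, P4
Count = 4 - 1 = 3

3


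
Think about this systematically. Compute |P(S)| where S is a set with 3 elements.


The power set of a set with n elements has 2^n elements.
|P(S)| = 2^3 = 8

8


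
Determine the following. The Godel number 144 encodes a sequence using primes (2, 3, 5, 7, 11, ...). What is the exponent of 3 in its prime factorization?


Factorize 144 by dividing by 3 repeatedly.
Division steps: 3 divides 144 exactly 2 time(s).
Exponent of 3 = 2

2


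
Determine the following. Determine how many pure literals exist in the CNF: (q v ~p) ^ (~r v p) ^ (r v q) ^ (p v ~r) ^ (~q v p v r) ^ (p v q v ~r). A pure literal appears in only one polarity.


Check each variable for pure literal status:
p: mixed (not pure)
q: mixed (not pure)
r: mixed (not pure)
Pure literal count = 0

0


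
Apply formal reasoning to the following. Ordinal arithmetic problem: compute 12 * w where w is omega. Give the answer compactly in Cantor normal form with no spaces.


Compute 12 * w.
Ordinal * is associative and left-distributive over +, but NOT commutative; for finite n>1, n*w = w but w*n stays w*n.
For finite n>0, n * w = sup{n*k : k<w} = w. So 12 * w = w.
Result = w

w


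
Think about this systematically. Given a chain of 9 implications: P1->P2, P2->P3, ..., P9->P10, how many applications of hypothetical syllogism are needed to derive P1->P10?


With 9 implications in a chain connecting 10 propositions:
P1->P2, P2->P3, ..., P9->P10
Steps needed = (number of implications) - 1 = 9 - 1 = 8

8


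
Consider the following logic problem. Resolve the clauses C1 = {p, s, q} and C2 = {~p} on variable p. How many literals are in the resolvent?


Remove p from C1 and ~p from C2.
C1 remainder: {s, q}
C2 remainder: {}
Union (resolvent): {q, s}
Resolvent has 2 literal(s).

2


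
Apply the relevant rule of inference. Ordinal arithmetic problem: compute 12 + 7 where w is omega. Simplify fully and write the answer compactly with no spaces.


Compute 12 + 7.
Ordinal + is associative but NOT commutative; for finite n>0, n + w = w but w + n stays w+n.
Both operands finite; ordinal + agrees with natural +: 12 + 7 = 19.
Result = 19

19


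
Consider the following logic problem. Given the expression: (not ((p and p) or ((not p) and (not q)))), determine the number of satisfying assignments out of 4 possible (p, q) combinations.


Check all 4 assignments:
p=0, q=0: 0
p=0, q=1: 1
p=1, q=0: 0
p=1, q=1: 0
Count of True = 1

1


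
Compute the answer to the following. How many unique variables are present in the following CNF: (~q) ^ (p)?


Identify each variable that appears in the formula.
Variables found: p, q
Count = 2

2


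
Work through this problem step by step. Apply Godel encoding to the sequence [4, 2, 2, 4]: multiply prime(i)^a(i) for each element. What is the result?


Encode each element as an exponent of the corresponding prime:
  2^4 = 16
  3^2 = 9
  5^2 = 25
  7^4 = 2401
Product = 16 * 9 * 25 * 2401 = 8643600

8643600


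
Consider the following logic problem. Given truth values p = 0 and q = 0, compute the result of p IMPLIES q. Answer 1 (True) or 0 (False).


p = 0, q = 0
Operation: p IMPLIES q
Evaluate: 0 IMPLIES 0 = 1

1


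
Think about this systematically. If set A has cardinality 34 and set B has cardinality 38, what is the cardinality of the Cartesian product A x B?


The Cartesian product A x B contains all ordered pairs (a, b).
|A x B| = |A| * |B| = 34 * 38 = 1292

1292


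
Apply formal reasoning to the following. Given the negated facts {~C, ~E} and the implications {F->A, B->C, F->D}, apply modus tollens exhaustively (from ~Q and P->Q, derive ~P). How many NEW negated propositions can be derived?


Initial negated facts: {~C, ~E}
Apply modus tollens to closure:
  ~C and B->C  =>  ~B
Final negated: {~B, ~C, ~E}
New negations: {~B}
Count = 1

1


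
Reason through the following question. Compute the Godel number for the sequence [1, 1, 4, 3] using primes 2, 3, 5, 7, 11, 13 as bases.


Encode each element as an exponent of the corresponding prime:
  2^1 = 2
  3^1 = 3
  5^4 = 625
  7^3 = 343
Product = 2 * 3 * 625 * 343 = 1286250

1286250


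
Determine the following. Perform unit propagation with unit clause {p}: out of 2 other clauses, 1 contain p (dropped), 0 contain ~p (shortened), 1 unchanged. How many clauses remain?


Satisfied (removed): 1
Shortened (remain): 0
Unchanged (remain): 1
Remaining = 0 + 1 = 1

1


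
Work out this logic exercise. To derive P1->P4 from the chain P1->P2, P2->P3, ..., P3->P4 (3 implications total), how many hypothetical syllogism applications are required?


With 3 implications in a chain connecting 4 propositions:
P1->P2, P2->P3, ..., P3->P4
Steps needed = (number of implications) - 1 = 3 - 1 = 2

2


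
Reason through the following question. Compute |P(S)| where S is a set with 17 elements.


The power set of a set with n elements has 2^n elements.
|P(S)| = 2^17 = 131072

131072


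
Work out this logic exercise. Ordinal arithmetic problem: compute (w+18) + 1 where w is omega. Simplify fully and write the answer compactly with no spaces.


Compute (w+18) + 1.
Ordinal + is associative but NOT commutative; for finite n>0, n + w = w but w + n stays w+n.
By associativity: (w+18) + 1 = w + (18+1) = w+19.
Result = w+19

w+19


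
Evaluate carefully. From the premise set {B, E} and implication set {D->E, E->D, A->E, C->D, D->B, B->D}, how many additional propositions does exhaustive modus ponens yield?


Initial facts: {B, E}
Apply modus ponens to closure:
  E and E->D  =>  D
Final known: {B, D, E}
New propositions: {D}
Count = 1

1


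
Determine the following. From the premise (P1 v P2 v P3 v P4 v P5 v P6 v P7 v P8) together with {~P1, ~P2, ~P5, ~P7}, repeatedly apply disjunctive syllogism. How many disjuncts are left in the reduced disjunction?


Original disjuncts (8): P1, P2, P3, P4, P5, P6, P7, P8
Negated (eliminate): ~P1, ~P2, ~P5, ~P7
Remaining disjuncts: P3, P4, P6, P8
Count = 8 - 4 = 4

4


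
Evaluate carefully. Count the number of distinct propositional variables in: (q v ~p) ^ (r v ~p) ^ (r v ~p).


Identify each variable that appears in the formula.
Variables found: p, q, r
Count = 3

3


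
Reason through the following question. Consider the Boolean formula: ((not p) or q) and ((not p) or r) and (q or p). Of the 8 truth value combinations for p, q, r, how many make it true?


Evaluate all 8 assignments for p, q, r:
p=0, q=0, r=0: 0
p=0, q=0, r=1: 0
p=0, q=1, r=0: 1
p=0, q=1, r=1: 1
p=1, q=0, r=0: 0
p=1, q=0, r=1: 0
p=1, q=1, r=0: 0
p=1, q=1, r=1: 1
Satisfying count = 3

3


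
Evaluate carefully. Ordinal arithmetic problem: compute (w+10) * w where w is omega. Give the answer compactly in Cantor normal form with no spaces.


Compute (w+10) * w.
Ordinal * is associative and left-distributive over +, but NOT commutative; for finite n>1, n*w = w but w*n stays w*n.
(w+10) * w = sup{(w+10)*k : k<w} = sup{w*k+10} = w^2 (the +10 tail is absorbed in the limit).
Result = w^2

w^2


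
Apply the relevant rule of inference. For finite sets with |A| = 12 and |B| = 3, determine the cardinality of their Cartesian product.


The Cartesian product A x B contains all ordered pairs (a, b).
|A x B| = |A| * |B| = 12 * 3 = 36

36


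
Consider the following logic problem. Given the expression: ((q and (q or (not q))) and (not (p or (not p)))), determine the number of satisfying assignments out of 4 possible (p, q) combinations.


Check all 4 assignments:
p=0, q=0: 0
p=0, q=1: 0
p=1, q=0: 0
p=1, q=1: 0
Count of True = 0

0


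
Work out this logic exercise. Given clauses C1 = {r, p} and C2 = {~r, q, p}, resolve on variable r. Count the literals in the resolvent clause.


Remove r from C1 and ~r from C2.
C1 remainder: {p}
C2 remainder: {q, p}
Union (resolvent): {p, q}
Resolvent has 2 literal(s).

2


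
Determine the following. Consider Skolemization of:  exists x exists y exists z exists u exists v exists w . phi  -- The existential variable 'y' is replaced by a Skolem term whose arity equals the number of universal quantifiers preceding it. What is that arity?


Quantifier prefix: exists x exists y exists z exists u exists v exists w
'y' is existentially quantified at position 2.
No universal quantifiers precede it.
Skolem function arity = 0 (a Skolem constant)

0


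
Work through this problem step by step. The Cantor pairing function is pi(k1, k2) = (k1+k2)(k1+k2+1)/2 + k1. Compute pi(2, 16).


k1 + k2 = 18
(k1+k2)(k1+k2+1)/2 = 18 * 19 / 2 = 171
pi = 171 + 2 = 173

173


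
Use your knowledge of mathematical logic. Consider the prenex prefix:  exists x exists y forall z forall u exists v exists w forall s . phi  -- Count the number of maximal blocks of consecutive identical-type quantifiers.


Quantifier-type sequence: E E A A E E A  (A=forall, E=exists)
Group into maximal same-type runs:
  Ex2 | Ax2 | Ex2 | Ax1
Number of blocks = 4

4


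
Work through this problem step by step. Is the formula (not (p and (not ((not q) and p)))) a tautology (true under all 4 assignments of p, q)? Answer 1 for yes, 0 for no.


Check all 4 assignments:
p=0, q=0: 1
p=0, q=1: 1
p=1, q=0: 1
p=1, q=1: 0
Satisfying count = 3/4.
Tautology iff count = 4: no.

0


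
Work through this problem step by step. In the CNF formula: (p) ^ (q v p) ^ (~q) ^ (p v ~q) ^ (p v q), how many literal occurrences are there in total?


Counting literals in each clause:
Clause 1: 1 literal(s)
Clause 2: 2 literal(s)
Clause 3: 1 literal(s)
Clause 4: 2 literal(s)
Clause 5: 2 literal(s)
Total = 8

8


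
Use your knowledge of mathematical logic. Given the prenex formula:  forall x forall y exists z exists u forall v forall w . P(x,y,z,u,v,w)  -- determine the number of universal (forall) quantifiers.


Quantifier prefix: forall x forall y exists z exists u forall v forall w
Mark each quantifier type:
  U U E E U U
Universal count = 4, Existential count = 2
Asked for universal (forall) quantifiers: 4

4


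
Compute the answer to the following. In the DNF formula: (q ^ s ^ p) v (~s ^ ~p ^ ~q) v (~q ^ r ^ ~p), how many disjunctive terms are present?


A DNF formula is a disjunction of terms (conjunctions).
Terms are separated by v.
Counting the disjuncts: 3 terms.

3


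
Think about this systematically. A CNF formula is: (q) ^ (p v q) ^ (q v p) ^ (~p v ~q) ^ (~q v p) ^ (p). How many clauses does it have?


A CNF formula is a conjunction of clauses.
Clauses are separated by ^.
Counting the conjuncts: 6 clauses.

6


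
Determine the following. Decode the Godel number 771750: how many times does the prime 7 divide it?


Factorize 771750 by dividing by 7 repeatedly.
Division steps: 7 divides 771750 exactly 3 time(s).
Exponent of 7 = 3

3


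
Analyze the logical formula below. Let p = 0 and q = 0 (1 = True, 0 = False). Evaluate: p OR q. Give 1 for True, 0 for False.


p = 0, q = 0
Operation: p OR q
Evaluate: 0 OR 0 = 0

0


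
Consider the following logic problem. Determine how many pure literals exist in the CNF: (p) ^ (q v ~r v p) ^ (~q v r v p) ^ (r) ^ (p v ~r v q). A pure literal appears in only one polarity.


Check each variable for pure literal status:
p: pure positive
q: mixed (not pure)
r: mixed (not pure)
Pure literal count = 1

1


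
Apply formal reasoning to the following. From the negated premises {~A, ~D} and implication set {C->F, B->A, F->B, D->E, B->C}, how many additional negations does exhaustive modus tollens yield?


Initial negated facts: {~A, ~D}
Apply modus tollens to closure:
  ~A and B->A  =>  ~B
  ~B and F->B  =>  ~F
  ~F and C->F  =>  ~C
Final negated: {~A, ~B, ~C, ~D, ~F}
New negations: {~B, ~C, ~F}
Count = 3

3


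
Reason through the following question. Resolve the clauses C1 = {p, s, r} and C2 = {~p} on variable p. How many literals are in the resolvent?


Remove p from C1 and ~p from C2.
C1 remainder: {s, r}
C2 remainder: {}
Union (resolvent): {r, s}
Resolvent has 2 literal(s).

2


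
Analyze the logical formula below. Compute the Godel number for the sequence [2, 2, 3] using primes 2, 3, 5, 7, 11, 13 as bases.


Encode each element as an exponent of the corresponding prime:
  2^2 = 4
  3^2 = 9
  5^3 = 125
Product = 4 * 9 * 125 = 4500

4500


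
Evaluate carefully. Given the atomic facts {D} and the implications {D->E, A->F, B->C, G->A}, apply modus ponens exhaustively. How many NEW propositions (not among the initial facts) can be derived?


Initial facts: {D}
Apply modus ponens to closure:
  D and D->E  =>  E
Final known: {D, E}
New propositions: {E}
Count = 1

1


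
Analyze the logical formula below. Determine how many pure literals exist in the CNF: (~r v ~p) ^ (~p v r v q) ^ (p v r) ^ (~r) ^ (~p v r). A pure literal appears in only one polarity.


Check each variable for pure literal status:
p: mixed (not pure)
q: pure positive
r: mixed (not pure)
Pure literal count = 1

1


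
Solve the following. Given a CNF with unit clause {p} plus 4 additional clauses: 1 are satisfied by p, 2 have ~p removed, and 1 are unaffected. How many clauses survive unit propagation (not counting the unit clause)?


Satisfied (removed): 1
Shortened (remain): 2
Unchanged (remain): 1
Remaining = 2 + 1 = 3

3


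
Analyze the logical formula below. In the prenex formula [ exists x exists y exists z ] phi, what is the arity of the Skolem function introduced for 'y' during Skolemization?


Quantifier prefix: exists x exists y exists z
'y' is existentially quantified at position 2.
No universal quantifiers precede it.
Skolem function arity = 0 (a Skolem constant)

0


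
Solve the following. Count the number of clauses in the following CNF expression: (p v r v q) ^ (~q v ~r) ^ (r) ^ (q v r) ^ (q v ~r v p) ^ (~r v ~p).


A CNF formula is a conjunction of clauses.
Clauses are separated by ^.
Counting the conjuncts: 6 clauses.

6


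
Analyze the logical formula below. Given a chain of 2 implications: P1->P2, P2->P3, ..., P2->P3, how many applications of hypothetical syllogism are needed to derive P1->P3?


With 2 implications in a chain connecting 3 propositions:
P1->P2, P2->P3, ..., P2->P3
Steps needed = (number of implications) - 1 = 2 - 1 = 1

1


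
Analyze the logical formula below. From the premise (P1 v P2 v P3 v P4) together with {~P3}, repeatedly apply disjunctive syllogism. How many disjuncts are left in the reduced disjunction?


Original disjuncts (4): P1, P2, P3, P4
Negated (eliminate): ~P3
Remaining disjuncts: P1, P2, P4
Count = 4 - 1 = 3

3


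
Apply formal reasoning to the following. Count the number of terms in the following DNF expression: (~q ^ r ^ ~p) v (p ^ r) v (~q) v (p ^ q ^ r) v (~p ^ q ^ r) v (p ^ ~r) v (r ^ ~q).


A DNF formula is a disjunction of terms (conjunctions).
Terms are separated by v.
Counting the disjuncts: 7 terms.

7


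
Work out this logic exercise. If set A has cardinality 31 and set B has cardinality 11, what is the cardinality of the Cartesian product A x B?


The Cartesian product A x B contains all ordered pairs (a, b).
|A x B| = |A| * |B| = 31 * 11 = 341

341


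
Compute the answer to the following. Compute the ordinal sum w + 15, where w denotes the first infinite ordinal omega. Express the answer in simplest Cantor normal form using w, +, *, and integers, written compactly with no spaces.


Compute w + 15.
Ordinal + is associative but NOT commutative; for finite n>0, n + w = w but w + n stays w+n.
w + 15 is already in normal form (a successor ordinal beyond w).
Result = w+15

w+15


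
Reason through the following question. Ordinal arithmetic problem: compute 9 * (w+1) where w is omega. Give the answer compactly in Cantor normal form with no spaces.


Compute 9 * (w+1).
Ordinal * is associative and left-distributive over +, but NOT commutative; for finite n>1, n*w = w but w*n stays w*n.
By left-distributivity: 9 * (w+1) = 9*w + 9*1 = w + 9 = w+9.
Result = w+9

w+9


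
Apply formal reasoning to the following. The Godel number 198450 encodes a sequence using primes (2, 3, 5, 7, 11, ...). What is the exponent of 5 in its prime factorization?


Factorize 198450 by dividing by 5 repeatedly.
Division steps: 5 divides 198450 exactly 2 time(s).
Exponent of 5 = 2

2


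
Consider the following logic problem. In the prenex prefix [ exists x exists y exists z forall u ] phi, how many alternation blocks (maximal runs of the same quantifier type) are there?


Quantifier-type sequence: E E E A  (A=forall, E=exists)
Group into maximal same-type runs:
  Ex3 | Ax1
Number of blocks = 2

2


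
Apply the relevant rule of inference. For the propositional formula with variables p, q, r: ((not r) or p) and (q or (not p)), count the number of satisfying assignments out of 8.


Evaluate all 8 assignments for p, q, r:
p=0, q=0, r=0: 1
p=0, q=0, r=1: 0
p=0, q=1, r=0: 1
p=0, q=1, r=1: 0
p=1, q=0, r=0: 0
p=1, q=0, r=1: 0
p=1, q=1, r=0: 1
p=1, q=1, r=1: 1
Satisfying count = 4

4


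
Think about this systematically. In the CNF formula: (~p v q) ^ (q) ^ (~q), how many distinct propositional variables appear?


Identify each variable that appears in the formula.
Variables found: p, q
Count = 2

2


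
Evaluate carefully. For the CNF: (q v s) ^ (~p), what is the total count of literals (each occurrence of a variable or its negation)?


Counting literals in each clause:
Clause 1: 2 literal(s)
Clause 2: 1 literal(s)
Total = 3

3


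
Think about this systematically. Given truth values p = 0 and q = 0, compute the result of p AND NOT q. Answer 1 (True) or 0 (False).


p = 0, q = 0
Operation: p AND NOT q
Evaluate: 0 AND NOT 0 = 0

0


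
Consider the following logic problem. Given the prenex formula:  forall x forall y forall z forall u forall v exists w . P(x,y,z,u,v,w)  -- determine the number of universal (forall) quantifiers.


Quantifier prefix: forall x forall y forall z forall u forall v exists w
Mark each quantifier type:
  U U U U U E
Universal count = 5, Existential count = 1
Asked for universal (forall) quantifiers: 5

5


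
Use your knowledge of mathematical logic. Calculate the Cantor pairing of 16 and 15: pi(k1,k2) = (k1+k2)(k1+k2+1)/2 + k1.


k1 + k2 = 31
(k1+k2)(k1+k2+1)/2 = 31 * 32 / 2 = 496
pi = 496 + 16 = 512

512


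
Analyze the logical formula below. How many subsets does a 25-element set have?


The power set of a set with n elements has 2^n elements.
|P(S)| = 2^25 = 33554432

33554432


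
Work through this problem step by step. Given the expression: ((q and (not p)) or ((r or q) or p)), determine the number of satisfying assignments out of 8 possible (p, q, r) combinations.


Check all 8 assignments:
p=0, q=0, r=0: 0
p=0, q=0, r=1: 1
p=0, q=1, r=0: 1
p=0, q=1, r=1: 1
p=1, q=0, r=0: 1
p=1, q=0, r=1: 1
p=1, q=1, r=0: 1
p=1, q=1, r=1: 1
Count of True = 7

7


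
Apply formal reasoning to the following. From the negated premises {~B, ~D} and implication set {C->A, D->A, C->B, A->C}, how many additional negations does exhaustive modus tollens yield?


Initial negated facts: {~B, ~D}
Apply modus tollens to closure:
  ~B and C->B  =>  ~C
  ~C and A->C  =>  ~A
Final negated: {~A, ~B, ~C, ~D}
New negations: {~A, ~C}
Count = 2

2


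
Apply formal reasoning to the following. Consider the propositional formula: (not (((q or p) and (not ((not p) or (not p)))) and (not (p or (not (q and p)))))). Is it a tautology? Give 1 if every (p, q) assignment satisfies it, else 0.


Check all 4 assignments:
p=0, q=0: 1
p=0, q=1: 1
p=1, q=0: 1
p=1, q=1: 1
Satisfying count = 4/4.
Tautology iff count = 4: yes.

1


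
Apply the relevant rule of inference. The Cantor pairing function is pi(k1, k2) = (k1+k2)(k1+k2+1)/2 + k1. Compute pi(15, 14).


k1 + k2 = 29
(k1+k2)(k1+k2+1)/2 = 29 * 30 / 2 = 435
pi = 435 + 15 = 450

450


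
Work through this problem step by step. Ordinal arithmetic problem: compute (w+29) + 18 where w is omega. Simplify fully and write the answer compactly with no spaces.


Compute (w+29) + 18.
Ordinal + is associative but NOT commutative; for finite n>0, n + w = w but w + n stays w+n.
By associativity: (w+29) + 18 = w + (29+18) = w+47.
Result = w+47

w+47


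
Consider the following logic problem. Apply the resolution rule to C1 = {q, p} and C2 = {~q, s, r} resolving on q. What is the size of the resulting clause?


Remove q from C1 and ~q from C2.
C1 remainder: {p}
C2 remainder: {s, r}
Union (resolvent): {p, r, s}
Resolvent has 3 literal(s).

3


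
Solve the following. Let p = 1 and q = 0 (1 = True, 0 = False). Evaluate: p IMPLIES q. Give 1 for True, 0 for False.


p = 1, q = 0
Operation: p IMPLIES q
Evaluate: 1 IMPLIES 0 = 0

0


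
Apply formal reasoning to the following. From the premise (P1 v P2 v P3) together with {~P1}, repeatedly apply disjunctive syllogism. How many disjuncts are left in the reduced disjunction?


Original disjuncts (3): P1, P2, P3
Negated (eliminate): ~P1
Remaining disjuncts: P2, P3
Count = 3 - 1 = 2

2


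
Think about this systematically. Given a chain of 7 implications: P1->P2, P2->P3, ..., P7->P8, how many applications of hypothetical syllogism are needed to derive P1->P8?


With 7 implications in a chain connecting 8 propositions:
P1->P2, P2->P3, ..., P7->P8
Steps needed = (number of implications) - 1 = 7 - 1 = 6

6


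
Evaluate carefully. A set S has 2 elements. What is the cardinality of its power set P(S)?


The power set of a set with n elements has 2^n elements.
|P(S)| = 2^2 = 4

4


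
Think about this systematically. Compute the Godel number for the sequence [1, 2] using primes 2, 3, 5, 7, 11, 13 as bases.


Encode each element as an exponent of the corresponding prime:
  2^1 = 2
  3^2 = 9
Product = 2 * 9 = 18

18


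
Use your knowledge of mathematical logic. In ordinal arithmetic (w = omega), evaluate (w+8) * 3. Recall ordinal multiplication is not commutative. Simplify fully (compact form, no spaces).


Compute (w+8) * 3.
Ordinal * is associative and left-distributive over +, but NOT commutative; for finite n>1, n*w = w but w*n stays w*n.
(w+8) * 3 = (w+8) repeated 3 times. Each intermediate +8 is absorbed by the following w; only the last survives: w*3+8.
Result = w*3+8

w*3+8


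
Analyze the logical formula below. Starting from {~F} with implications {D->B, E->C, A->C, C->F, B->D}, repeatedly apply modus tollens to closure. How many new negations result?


Initial negated facts: {~F}
Apply modus tollens to closure:
  ~F and C->F  =>  ~C
  ~C and E->C  =>  ~E
  ~C and A->C  =>  ~A
Final negated: {~A, ~C, ~E, ~F}
New negations: {~A, ~C, ~E}
Count = 3

3


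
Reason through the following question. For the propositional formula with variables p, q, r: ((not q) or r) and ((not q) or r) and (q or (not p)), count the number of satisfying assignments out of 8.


Evaluate all 8 assignments for p, q, r:
p=0, q=0, r=0: 1
p=0, q=0, r=1: 1
p=0, q=1, r=0: 0
p=0, q=1, r=1: 1
p=1, q=0, r=0: 0
p=1, q=0, r=1: 0
p=1, q=1, r=0: 0
p=1, q=1, r=1: 1
Satisfying count = 4

4


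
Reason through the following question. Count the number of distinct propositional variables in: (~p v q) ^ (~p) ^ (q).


Identify each variable that appears in the formula.
Variables found: p, q
Count = 2

2


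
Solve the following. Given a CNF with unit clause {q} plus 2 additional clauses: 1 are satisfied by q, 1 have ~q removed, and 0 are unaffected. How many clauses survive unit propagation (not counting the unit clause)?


Satisfied (removed): 1
Shortened (remain): 1
Unchanged (remain): 0
Remaining = 1 + 0 = 1

1


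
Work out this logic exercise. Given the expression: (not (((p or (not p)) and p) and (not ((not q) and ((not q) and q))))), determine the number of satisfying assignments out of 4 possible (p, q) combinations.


Check all 4 assignments:
p=0, q=0: 1
p=0, q=1: 1
p=1, q=0: 0
p=1, q=1: 0
Count of True = 2

2


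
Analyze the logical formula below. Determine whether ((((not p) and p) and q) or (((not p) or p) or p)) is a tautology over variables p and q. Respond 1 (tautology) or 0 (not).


Check all 4 assignments:
p=0, q=0: 1
p=0, q=1: 1
p=1, q=0: 1
p=1, q=1: 1
Satisfying count = 4/4.
Tautology iff count = 4: yes.

1


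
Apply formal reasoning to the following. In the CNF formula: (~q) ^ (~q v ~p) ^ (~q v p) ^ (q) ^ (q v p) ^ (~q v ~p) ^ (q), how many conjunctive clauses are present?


A CNF formula is a conjunction of clauses.
Clauses are separated by ^.
Counting the conjuncts: 7 clauses.

7


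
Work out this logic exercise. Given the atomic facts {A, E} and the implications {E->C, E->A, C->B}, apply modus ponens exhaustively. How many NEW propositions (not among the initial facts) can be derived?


Initial facts: {A, E}
Apply modus ponens to closure:
  E and E->C  =>  C
  C and C->B  =>  B
Final known: {A, B, C, E}
New propositions: {B, C}
Count = 2

2


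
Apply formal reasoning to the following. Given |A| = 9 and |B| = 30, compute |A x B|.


The Cartesian product A x B contains all ordered pairs (a, b).
|A x B| = |A| * |B| = 9 * 30 = 270

270


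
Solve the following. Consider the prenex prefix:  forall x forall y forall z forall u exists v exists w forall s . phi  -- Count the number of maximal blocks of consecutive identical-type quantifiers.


Quantifier-type sequence: A A A A E E A  (A=forall, E=exists)
Group into maximal same-type runs:
  Ax4 | Ex2 | Ax1
Number of blocks = 3

3
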